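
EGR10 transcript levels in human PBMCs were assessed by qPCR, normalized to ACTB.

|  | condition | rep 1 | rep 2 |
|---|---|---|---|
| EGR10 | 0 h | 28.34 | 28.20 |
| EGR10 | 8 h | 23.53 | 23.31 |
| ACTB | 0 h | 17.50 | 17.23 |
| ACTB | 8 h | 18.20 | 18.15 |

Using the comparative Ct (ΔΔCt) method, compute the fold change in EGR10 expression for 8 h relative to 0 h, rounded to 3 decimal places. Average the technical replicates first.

50.563

Mean Ct: EGR10 0 h 28.270; EGR10 8 h 23.420; ACTB 0 h 17.365; ACTB 8 h 18.175
ΔCt(0 h) = 28.270 − 17.365 = 10.905
ΔCt(8 h) = 23.420 − 18.175 = 5.245
ΔΔCt = 5.245 − 10.905 = -5.660
Fold change = 2^(−(-5.660)) = 2^5.660 = 50.5626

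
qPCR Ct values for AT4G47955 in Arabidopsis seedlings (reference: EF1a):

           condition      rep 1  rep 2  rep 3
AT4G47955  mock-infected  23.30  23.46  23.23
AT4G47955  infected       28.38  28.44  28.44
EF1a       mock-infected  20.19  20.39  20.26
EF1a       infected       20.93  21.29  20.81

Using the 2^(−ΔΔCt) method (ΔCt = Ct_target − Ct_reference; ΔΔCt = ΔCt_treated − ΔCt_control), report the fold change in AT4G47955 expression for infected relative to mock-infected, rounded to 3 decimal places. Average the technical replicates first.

Mean Ct: AT4G47955 mock-infected 23.330; AT4G47955 infected 28.420; EF1a mock-infected 20.280; EF1a infected 21.010
ΔCt(mock-infected) = 23.330 − 20.280 = 3.050
ΔCt(infected) = 28.420 − 21.010 = 7.410
ΔΔCt = 7.410 − 3.050 = 4.360
Fold change = 2^(−4.360) = 0.0487

0.049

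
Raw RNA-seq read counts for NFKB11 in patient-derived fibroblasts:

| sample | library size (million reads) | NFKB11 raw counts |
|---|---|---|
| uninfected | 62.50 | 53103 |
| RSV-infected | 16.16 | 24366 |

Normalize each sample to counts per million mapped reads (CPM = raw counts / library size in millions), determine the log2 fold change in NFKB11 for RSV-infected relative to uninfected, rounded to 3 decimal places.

0.828

CPM(uninfected) = 53103 / 62.50 = 849.6480
CPM(RSV-infected) = 24366 / 16.16 = 1507.7970
Fold change = 1507.7970 / 849.6480 = 1.77461
log2(1.77461) = 0.8275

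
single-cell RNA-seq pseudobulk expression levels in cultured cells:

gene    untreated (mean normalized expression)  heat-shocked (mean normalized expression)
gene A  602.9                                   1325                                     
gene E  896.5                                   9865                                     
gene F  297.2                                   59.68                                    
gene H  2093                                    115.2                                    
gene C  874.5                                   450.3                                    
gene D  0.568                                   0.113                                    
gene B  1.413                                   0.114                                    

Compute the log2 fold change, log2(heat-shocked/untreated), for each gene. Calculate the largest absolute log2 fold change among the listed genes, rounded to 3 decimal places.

4.183

log2(1325/602.9) = 1.136  (gene A)
log2(9865/896.5) = 3.460  (gene E)
log2(59.68/297.2) = -2.316  (gene F)
log2(115.2/2093) = -4.183  (gene H)
log2(450.3/874.5) = -0.958  (gene C)
log2(0.113/0.568) = -2.330  (gene D)
log2(0.114/1.413) = -3.632  (gene B)
The largest magnitude belongs to gene H.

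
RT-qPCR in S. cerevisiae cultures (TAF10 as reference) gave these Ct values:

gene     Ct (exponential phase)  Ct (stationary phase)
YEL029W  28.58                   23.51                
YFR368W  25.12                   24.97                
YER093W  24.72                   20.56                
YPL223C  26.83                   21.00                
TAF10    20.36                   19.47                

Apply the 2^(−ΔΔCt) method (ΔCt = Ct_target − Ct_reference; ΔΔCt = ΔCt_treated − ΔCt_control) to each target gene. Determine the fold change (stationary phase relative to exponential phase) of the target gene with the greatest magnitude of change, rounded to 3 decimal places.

30.696

YEL029W: ΔΔCt = (23.51−19.47) − (28.58−20.36) = 4.04 − 8.22 = -4.18; fold change = 2^4.18 = 18.126
YFR368W: ΔΔCt = (24.97−19.47) − (25.12−20.36) = 5.50 − 4.76 = 0.74; fold change = 2^-0.74 = 0.599
YER093W: ΔΔCt = (20.56−19.47) − (24.72−20.36) = 1.09 − 4.36 = -3.27; fold change = 2^3.27 = 9.646
YPL223C: ΔΔCt = (21.00−19.47) − (26.83−20.36) = 1.53 − 6.47 = -4.94; fold change = 2^4.94 = 30.696
YPL223C has the largest |ΔΔCt| = 4.94.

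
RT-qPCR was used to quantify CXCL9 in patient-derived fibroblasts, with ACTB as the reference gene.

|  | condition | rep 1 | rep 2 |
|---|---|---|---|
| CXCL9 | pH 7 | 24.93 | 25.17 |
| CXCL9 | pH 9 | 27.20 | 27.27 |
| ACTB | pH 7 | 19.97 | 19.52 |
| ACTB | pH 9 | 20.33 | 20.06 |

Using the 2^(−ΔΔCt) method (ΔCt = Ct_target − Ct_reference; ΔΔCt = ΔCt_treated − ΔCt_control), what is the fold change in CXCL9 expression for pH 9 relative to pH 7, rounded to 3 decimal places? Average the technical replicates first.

Mean Ct: CXCL9 pH 7 25.050; CXCL9 pH 9 27.235; ACTB pH 7 19.745; ACTB pH 9 20.195
ΔCt(pH 7) = 25.050 − 19.745 = 5.305
ΔCt(pH 9) = 27.235 − 20.195 = 7.040
ΔΔCt = 7.040 − 5.305 = 1.735
Fold change = 2^(−1.735) = 0.3004

0.300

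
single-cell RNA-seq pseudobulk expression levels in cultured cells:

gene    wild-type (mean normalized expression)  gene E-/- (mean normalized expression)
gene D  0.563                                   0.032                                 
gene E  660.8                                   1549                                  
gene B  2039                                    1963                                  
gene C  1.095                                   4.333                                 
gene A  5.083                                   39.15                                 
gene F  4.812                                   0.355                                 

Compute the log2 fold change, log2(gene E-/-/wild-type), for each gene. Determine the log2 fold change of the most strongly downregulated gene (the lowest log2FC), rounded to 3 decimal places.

log2(0.032/0.563) = -4.137  (gene D)
log2(1549/660.8) = 1.229  (gene E)
log2(1963/2039) = -0.055  (gene B)
log2(4.333/1.095) = 1.984  (gene C)
log2(39.15/5.083) = 2.945  (gene A)
log2(0.355/4.812) = -3.761  (gene F)
gene D is most strongly downregulated.

-4.137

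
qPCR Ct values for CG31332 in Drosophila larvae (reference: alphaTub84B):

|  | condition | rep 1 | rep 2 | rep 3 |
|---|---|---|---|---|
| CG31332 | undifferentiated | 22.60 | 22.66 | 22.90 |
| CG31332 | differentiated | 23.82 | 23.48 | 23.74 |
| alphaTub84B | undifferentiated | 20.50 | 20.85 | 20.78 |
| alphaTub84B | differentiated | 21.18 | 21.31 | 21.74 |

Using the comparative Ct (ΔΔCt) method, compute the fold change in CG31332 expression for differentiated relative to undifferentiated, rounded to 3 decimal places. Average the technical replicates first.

Mean Ct: CG31332 undifferentiated 22.720; CG31332 differentiated 23.680; alphaTub84B undifferentiated 20.710; alphaTub84B differentiated 21.410
ΔCt(undifferentiated) = 22.720 − 20.710 = 2.010
ΔCt(differentiated) = 23.680 − 21.410 = 2.270
ΔΔCt = 2.270 − 2.010 = 0.260
Fold change = 2^(−0.260) = 0.8351

0.835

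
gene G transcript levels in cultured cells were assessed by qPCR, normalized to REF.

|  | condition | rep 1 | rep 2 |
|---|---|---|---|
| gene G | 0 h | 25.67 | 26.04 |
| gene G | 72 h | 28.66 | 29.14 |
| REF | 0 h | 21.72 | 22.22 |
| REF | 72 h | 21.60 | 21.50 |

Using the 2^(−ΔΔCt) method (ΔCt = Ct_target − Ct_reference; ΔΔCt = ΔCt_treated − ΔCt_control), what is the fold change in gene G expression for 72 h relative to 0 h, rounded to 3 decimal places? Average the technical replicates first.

0.091

Mean Ct: gene G 0 h 25.855; gene G 72 h 28.900; REF 0 h 21.970; REF 72 h 21.550
ΔCt(0 h) = 25.855 − 21.970 = 3.885
ΔCt(72 h) = 28.900 − 21.550 = 7.350
ΔΔCt = 7.350 − 3.885 = 3.465
Fold change = 2^(−3.465) = 0.0906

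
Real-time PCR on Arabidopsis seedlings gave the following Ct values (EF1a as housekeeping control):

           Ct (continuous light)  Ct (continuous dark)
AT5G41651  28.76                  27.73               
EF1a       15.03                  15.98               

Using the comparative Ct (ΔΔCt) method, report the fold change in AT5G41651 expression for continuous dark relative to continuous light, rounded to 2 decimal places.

ΔCt(continuous light) = 28.760 − 15.030 = 13.730
ΔCt(continuous dark) = 27.730 − 15.980 = 11.750
ΔΔCt = 11.750 − 13.730 = -1.980
Fold change = 2^(−(-1.980)) = 2^1.980 = 3.945

3.94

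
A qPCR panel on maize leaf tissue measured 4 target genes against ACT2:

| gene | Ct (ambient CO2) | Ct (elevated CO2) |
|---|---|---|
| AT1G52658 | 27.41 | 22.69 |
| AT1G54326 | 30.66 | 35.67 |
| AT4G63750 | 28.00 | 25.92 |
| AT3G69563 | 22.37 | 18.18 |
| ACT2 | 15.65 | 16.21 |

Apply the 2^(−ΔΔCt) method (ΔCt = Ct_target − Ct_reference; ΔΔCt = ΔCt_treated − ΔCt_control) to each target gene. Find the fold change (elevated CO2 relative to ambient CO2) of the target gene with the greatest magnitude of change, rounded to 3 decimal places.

38.854

AT1G52658: ΔΔCt = (22.69−16.21) − (27.41−15.65) = 6.48 − 11.76 = -5.28; fold change = 2^5.28 = 38.854
AT1G54326: ΔΔCt = (35.67−16.21) − (30.66−15.65) = 19.46 − 15.01 = 4.45; fold change = 2^-4.45 = 0.046
AT4G63750: ΔΔCt = (25.92−16.21) − (28.00−15.65) = 9.71 − 12.35 = -2.64; fold change = 2^2.64 = 6.233
AT3G69563: ΔΔCt = (18.18−16.21) − (22.37−15.65) = 1.97 − 6.72 = -4.75; fold change = 2^4.75 = 26.909
AT1G52658 has the largest |ΔΔCt| = 5.28.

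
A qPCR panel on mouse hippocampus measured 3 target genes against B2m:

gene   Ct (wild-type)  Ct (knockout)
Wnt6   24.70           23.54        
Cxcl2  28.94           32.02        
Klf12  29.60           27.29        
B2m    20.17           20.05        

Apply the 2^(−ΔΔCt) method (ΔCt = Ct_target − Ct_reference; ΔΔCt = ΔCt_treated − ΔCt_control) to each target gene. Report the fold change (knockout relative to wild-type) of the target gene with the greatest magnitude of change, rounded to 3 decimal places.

Wnt6: ΔΔCt = (23.54−20.05) − (24.70−20.17) = 3.49 − 4.53 = -1.04; fold change = 2^1.04 = 2.056
Cxcl2: ΔΔCt = (32.02−20.05) − (28.94−20.17) = 11.97 − 8.77 = 3.20; fold change = 2^-3.20 = 0.109
Klf12: ΔΔCt = (27.29−20.05) − (29.60−20.17) = 7.24 − 9.43 = -2.19; fold change = 2^2.19 = 4.563
Cxcl2 has the largest |ΔΔCt| = 3.20.

0.109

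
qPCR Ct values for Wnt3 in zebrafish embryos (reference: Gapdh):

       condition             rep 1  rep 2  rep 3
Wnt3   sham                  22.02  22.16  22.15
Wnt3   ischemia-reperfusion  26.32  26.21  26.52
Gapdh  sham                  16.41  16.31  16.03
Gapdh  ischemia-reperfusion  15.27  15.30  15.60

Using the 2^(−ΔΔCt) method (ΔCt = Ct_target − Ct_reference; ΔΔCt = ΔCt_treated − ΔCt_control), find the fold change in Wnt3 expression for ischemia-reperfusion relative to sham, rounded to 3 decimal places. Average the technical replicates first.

Mean Ct: Wnt3 sham 22.110; Wnt3 ischemia-reperfusion 26.350; Gapdh sham 16.250; Gapdh ischemia-reperfusion 15.390
ΔCt(sham) = 22.110 − 16.250 = 5.860
ΔCt(ischemia-reperfusion) = 26.350 − 15.390 = 10.960
ΔΔCt = 10.960 − 5.860 = 5.100
Fold change = 2^(−5.100) = 0.0292

0.029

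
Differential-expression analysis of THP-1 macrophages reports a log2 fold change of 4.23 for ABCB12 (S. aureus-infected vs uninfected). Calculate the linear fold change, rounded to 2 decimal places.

18.77

Fold change = 2^(4.23) = 18.765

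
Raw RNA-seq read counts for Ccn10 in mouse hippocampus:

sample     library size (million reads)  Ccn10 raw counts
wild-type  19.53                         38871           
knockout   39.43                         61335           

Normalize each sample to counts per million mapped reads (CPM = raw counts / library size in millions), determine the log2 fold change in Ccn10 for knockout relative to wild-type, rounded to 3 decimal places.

CPM(wild-type) = 38871 / 19.53 = 1990.3226
CPM(knockout) = 61335 / 39.43 = 1555.5415
Fold change = 1555.5415 / 1990.3226 = 0.78155
log2(0.78155) = -0.3556

-0.356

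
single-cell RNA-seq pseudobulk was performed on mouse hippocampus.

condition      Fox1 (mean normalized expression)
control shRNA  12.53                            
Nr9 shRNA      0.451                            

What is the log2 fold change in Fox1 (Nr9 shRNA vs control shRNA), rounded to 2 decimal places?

Fold change = 0.451 / 12.53 = 0.0360
log2(0.0360) = -4.796

-4.80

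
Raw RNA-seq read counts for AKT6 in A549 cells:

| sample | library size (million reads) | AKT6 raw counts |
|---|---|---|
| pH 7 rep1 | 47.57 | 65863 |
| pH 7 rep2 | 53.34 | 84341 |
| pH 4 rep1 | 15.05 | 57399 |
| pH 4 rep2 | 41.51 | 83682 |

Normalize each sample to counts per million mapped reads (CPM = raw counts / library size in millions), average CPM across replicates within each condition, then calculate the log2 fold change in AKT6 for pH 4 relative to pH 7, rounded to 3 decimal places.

0.975

CPM(pH 7 rep1) = 65863 / 47.57 = 1384.5491
CPM(pH 7 rep2) = 84341 / 53.34 = 1581.1961
CPM(pH 4 rep1) = 57399 / 15.05 = 3813.8870
CPM(pH 4 rep2) = 83682 / 41.51 = 2015.9480
mean CPM(pH 7) = 1482.8726; mean CPM(pH 4) = 2914.9175
Fold change = 2914.9175 / 1482.8726 = 1.96572
log2(1.96572) = 0.9751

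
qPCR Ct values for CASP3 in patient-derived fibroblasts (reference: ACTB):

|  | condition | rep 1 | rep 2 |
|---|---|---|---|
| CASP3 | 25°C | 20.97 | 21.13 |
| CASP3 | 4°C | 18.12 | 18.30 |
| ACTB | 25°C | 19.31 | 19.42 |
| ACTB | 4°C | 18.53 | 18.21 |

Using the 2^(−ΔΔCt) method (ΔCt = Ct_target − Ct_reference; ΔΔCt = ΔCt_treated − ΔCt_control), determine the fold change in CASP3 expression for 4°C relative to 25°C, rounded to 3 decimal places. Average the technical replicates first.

3.593

Mean Ct: CASP3 25°C 21.050; CASP3 4°C 18.210; ACTB 25°C 19.365; ACTB 4°C 18.370
ΔCt(25°C) = 21.050 − 19.365 = 1.685
ΔCt(4°C) = 18.210 − 18.370 = -0.160
ΔΔCt = -0.160 − 1.685 = -1.845
Fold change = 2^(−(-1.845)) = 2^1.845 = 3.5925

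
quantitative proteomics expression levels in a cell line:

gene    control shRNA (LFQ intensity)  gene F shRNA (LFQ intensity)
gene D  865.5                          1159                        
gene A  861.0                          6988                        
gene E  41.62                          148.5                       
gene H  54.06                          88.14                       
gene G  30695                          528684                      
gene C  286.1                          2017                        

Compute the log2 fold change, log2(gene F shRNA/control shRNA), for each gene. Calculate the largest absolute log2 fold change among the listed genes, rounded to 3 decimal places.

4.106

log2(1159/865.5) = 0.421  (gene D)
log2(6988/861.0) = 3.021  (gene A)
log2(148.5/41.62) = 1.835  (gene E)
log2(88.14/54.06) = 0.705  (gene H)
log2(528684/30695) = 4.106  (gene G)
log2(2017/286.1) = 2.818  (gene C)
The largest magnitude belongs to gene G.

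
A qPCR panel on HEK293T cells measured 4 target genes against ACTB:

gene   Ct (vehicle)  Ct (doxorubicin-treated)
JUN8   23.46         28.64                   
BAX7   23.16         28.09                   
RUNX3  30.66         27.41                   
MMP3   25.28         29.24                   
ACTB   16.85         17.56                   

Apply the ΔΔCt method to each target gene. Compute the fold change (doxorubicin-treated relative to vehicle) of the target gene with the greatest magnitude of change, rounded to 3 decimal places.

JUN8: ΔΔCt = (28.64−17.56) − (23.46−16.85) = 11.08 − 6.61 = 4.47; fold change = 2^-4.47 = 0.045
BAX7: ΔΔCt = (28.09−17.56) − (23.16−16.85) = 10.53 − 6.31 = 4.22; fold change = 2^-4.22 = 0.054
RUNX3: ΔΔCt = (27.41−17.56) − (30.66−16.85) = 9.85 − 13.81 = -3.96; fold change = 2^3.96 = 15.562
MMP3: ΔΔCt = (29.24−17.56) − (25.28−16.85) = 11.68 − 8.43 = 3.25; fold change = 2^-3.25 = 0.105
JUN8 has the largest |ΔΔCt| = 4.47.

0.045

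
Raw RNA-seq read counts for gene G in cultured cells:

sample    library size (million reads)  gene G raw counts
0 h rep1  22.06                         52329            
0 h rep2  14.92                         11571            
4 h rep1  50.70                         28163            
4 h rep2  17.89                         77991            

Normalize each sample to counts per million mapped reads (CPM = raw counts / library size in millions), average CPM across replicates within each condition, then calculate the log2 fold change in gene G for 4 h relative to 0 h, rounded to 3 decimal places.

CPM(0 h rep1) = 52329 / 22.06 = 2372.1215
CPM(0 h rep2) = 11571 / 14.92 = 775.5362
CPM(4 h rep1) = 28163 / 50.70 = 555.4832
CPM(4 h rep2) = 77991 / 17.89 = 4359.4746
mean CPM(0 h) = 1573.8288; mean CPM(4 h) = 2457.4789
Fold change = 2457.4789 / 1573.8288 = 1.56147
log2(1.56147) = 0.6429

0.643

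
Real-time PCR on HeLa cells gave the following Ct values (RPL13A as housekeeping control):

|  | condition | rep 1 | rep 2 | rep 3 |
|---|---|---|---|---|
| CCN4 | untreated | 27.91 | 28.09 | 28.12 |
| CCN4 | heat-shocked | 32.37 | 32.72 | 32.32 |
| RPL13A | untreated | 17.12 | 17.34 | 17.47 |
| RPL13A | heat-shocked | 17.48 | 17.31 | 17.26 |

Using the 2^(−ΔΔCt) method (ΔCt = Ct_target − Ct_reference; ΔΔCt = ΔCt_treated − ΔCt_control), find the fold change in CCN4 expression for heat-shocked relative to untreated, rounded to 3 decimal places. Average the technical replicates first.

0.048

Mean Ct: CCN4 untreated 28.040; CCN4 heat-shocked 32.470; RPL13A untreated 17.310; RPL13A heat-shocked 17.350
ΔCt(untreated) = 28.040 − 17.310 = 10.730
ΔCt(heat-shocked) = 32.470 − 17.350 = 15.120
ΔΔCt = 15.120 − 10.730 = 4.390
Fold change = 2^(−4.390) = 0.0477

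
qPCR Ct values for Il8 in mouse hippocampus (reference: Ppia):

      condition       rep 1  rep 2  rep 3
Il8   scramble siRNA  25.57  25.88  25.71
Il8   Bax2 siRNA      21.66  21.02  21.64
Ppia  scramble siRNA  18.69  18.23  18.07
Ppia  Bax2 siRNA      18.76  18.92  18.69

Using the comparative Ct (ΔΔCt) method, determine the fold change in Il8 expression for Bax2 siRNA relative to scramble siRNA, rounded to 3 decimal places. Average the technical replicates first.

26.723

Mean Ct: Il8 scramble siRNA 25.720; Il8 Bax2 siRNA 21.440; Ppia scramble siRNA 18.330; Ppia Bax2 siRNA 18.790
ΔCt(scramble siRNA) = 25.720 − 18.330 = 7.390
ΔCt(Bax2 siRNA) = 21.440 − 18.790 = 2.650
ΔΔCt = 2.650 − 7.390 = -4.740
Fold change = 2^(−(-4.740)) = 2^4.740 = 26.7228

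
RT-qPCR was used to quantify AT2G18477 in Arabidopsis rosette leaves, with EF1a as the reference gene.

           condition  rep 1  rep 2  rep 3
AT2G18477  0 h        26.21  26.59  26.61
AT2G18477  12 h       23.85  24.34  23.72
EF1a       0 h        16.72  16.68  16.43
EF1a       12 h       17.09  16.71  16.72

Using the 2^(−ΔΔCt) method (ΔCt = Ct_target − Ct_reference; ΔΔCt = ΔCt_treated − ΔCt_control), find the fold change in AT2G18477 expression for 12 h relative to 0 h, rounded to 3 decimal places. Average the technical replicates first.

Mean Ct: AT2G18477 0 h 26.470; AT2G18477 12 h 23.970; EF1a 0 h 16.610; EF1a 12 h 16.840
ΔCt(0 h) = 26.470 − 16.610 = 9.860
ΔCt(12 h) = 23.970 − 16.840 = 7.130
ΔΔCt = 7.130 − 9.860 = -2.730
Fold change = 2^(−(-2.730)) = 2^2.730 = 6.6346

6.635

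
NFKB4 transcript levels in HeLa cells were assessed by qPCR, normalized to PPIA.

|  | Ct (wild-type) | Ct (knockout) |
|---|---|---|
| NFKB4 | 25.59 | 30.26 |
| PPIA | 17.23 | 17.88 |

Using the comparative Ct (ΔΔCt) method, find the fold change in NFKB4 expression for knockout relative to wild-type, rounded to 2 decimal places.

ΔCt(wild-type) = 25.590 − 17.230 = 8.360
ΔCt(knockout) = 30.260 − 17.880 = 12.380
ΔΔCt = 12.380 − 8.360 = 4.020
Fold change = 2^(−4.020) = 0.062

0.06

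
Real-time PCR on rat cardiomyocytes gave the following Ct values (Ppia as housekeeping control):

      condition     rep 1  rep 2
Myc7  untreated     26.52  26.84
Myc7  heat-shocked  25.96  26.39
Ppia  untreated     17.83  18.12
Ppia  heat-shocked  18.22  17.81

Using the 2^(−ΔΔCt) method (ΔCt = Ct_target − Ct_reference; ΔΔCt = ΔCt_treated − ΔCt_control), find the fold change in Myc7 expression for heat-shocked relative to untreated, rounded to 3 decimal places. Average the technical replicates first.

1.459

Mean Ct: Myc7 untreated 26.680; Myc7 heat-shocked 26.175; Ppia untreated 17.975; Ppia heat-shocked 18.015
ΔCt(untreated) = 26.680 − 17.975 = 8.705
ΔCt(heat-shocked) = 26.175 − 18.015 = 8.160
ΔΔCt = 8.160 − 8.705 = -0.545
Fold change = 2^(−(-0.545)) = 2^0.545 = 1.4590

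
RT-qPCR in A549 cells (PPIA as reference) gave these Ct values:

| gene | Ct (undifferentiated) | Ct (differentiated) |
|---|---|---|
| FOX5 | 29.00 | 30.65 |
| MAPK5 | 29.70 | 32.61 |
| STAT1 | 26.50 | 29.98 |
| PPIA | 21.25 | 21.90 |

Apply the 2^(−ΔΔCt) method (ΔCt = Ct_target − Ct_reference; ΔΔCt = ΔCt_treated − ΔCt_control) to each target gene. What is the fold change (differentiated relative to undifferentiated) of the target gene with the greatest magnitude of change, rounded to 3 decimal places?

FOX5: ΔΔCt = (30.65−21.90) − (29.00−21.25) = 8.75 − 7.75 = 1.00; fold change = 2^-1.00 = 0.500
MAPK5: ΔΔCt = (32.61−21.90) − (29.70−21.25) = 10.71 − 8.45 = 2.26; fold change = 2^-2.26 = 0.209
STAT1: ΔΔCt = (29.98−21.90) − (26.50−21.25) = 8.08 − 5.25 = 2.83; fold change = 2^-2.83 = 0.141
STAT1 has the largest |ΔΔCt| = 2.83.

0.141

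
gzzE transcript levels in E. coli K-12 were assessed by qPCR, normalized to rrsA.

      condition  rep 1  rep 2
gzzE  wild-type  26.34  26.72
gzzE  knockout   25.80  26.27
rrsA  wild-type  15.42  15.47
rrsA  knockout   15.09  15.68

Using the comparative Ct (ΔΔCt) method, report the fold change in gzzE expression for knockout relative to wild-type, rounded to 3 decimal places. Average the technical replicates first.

1.352

Mean Ct: gzzE wild-type 26.530; gzzE knockout 26.035; rrsA wild-type 15.445; rrsA knockout 15.385
ΔCt(wild-type) = 26.530 − 15.445 = 11.085
ΔCt(knockout) = 26.035 − 15.385 = 10.650
ΔΔCt = 10.650 − 11.085 = -0.435
Fold change = 2^(−(-0.435)) = 2^0.435 = 1.3519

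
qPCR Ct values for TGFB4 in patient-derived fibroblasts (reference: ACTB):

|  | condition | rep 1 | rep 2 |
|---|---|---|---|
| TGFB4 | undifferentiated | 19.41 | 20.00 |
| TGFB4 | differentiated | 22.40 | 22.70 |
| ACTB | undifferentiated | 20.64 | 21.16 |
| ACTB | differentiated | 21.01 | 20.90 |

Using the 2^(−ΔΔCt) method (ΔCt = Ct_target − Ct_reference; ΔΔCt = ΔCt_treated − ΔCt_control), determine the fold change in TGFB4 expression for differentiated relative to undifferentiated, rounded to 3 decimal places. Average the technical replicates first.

Mean Ct: TGFB4 undifferentiated 19.705; TGFB4 differentiated 22.550; ACTB undifferentiated 20.900; ACTB differentiated 20.955
ΔCt(undifferentiated) = 19.705 − 20.900 = -1.195
ΔCt(differentiated) = 22.550 − 20.955 = 1.595
ΔΔCt = 1.595 − (-1.195) = 2.790
Fold change = 2^(−2.790) = 0.1446

0.145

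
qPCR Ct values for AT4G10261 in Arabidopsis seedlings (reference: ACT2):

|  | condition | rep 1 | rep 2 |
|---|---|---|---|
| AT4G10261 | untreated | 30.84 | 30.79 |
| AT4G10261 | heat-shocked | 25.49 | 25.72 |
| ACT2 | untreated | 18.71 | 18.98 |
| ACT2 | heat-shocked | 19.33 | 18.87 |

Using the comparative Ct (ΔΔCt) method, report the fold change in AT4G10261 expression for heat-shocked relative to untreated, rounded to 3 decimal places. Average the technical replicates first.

Mean Ct: AT4G10261 untreated 30.815; AT4G10261 heat-shocked 25.605; ACT2 untreated 18.845; ACT2 heat-shocked 19.100
ΔCt(untreated) = 30.815 − 18.845 = 11.970
ΔCt(heat-shocked) = 25.605 − 19.100 = 6.505
ΔΔCt = 6.505 − 11.970 = -5.465
Fold change = 2^(−(-5.465)) = 2^5.465 = 44.1702

44.170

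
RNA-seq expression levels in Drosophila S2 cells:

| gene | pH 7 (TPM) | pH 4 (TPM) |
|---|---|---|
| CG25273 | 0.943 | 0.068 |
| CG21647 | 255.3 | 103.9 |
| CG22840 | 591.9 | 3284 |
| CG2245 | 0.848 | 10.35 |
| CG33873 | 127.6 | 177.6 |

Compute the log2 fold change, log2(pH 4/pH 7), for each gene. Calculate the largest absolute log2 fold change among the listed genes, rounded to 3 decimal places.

3.794

log2(0.068/0.943) = -3.794  (CG25273)
log2(103.9/255.3) = -1.297  (CG21647)
log2(3284/591.9) = 2.472  (CG22840)
log2(10.35/0.848) = 3.609  (CG2245)
log2(177.6/127.6) = 0.477  (CG33873)
The largest magnitude belongs to CG25273.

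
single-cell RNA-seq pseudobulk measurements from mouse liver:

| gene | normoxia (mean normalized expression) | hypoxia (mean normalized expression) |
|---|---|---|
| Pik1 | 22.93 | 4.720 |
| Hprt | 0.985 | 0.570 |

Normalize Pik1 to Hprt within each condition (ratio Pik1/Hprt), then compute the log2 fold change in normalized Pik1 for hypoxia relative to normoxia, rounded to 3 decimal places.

Pik1/Hprt (normoxia) = 22.93 / 0.985 = 23.279
Pik1/Hprt (hypoxia) = 4.720 / 0.570 = 8.2807
Fold change = 8.2807 / 23.279 = 0.3557
log2(0.3557) = -1.4912

-1.491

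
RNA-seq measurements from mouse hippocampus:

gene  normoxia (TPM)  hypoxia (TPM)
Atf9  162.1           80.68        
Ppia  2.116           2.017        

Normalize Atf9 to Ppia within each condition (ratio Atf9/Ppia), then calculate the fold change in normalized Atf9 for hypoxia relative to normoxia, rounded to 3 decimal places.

0.522

Atf9/Ppia (normoxia) = 162.1 / 2.116 = 76.607
Atf9/Ppia (hypoxia) = 80.68 / 2.017 = 40
Fold change = 40 / 76.607 = 0.5221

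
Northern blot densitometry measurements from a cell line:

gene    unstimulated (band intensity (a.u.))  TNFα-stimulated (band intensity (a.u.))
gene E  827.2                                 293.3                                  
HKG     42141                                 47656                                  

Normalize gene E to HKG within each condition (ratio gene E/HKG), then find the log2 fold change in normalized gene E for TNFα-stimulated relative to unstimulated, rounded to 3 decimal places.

-1.673

gene E/HKG (unstimulated) = 827.2 / 42141 = 0.019629
gene E/HKG (TNFα-stimulated) = 293.3 / 47656 = 0.0061545
Fold change = 0.0061545 / 0.019629 = 0.3135
log2(0.3135) = -1.6733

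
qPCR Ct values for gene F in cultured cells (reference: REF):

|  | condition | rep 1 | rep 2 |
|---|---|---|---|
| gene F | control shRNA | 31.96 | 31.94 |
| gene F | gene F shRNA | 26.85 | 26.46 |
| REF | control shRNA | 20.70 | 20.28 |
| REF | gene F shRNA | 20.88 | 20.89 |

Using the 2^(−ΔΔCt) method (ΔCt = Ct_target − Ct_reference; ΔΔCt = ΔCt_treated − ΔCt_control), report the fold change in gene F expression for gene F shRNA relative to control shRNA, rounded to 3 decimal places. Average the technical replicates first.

Mean Ct: gene F control shRNA 31.950; gene F gene F shRNA 26.655; REF control shRNA 20.490; REF gene F shRNA 20.885
ΔCt(control shRNA) = 31.950 − 20.490 = 11.460
ΔCt(gene F shRNA) = 26.655 − 20.885 = 5.770
ΔΔCt = 5.770 − 11.460 = -5.690
Fold change = 2^(−(-5.690)) = 2^5.690 = 51.6251

51.625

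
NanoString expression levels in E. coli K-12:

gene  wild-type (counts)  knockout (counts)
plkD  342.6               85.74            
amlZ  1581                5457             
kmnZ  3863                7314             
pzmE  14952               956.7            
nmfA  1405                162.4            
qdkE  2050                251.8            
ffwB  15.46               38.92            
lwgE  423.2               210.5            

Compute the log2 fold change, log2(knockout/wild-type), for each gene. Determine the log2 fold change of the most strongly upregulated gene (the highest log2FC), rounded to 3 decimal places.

1.787

log2(85.74/342.6) = -1.998  (plkD)
log2(5457/1581) = 1.787  (amlZ)
log2(7314/3863) = 0.921  (kmnZ)
log2(956.7/14952) = -3.966  (pzmE)
log2(162.4/1405) = -3.113  (nmfA)
log2(251.8/2050) = -3.025  (qdkE)
log2(38.92/15.46) = 1.332  (ffwB)
log2(210.5/423.2) = -1.008  (lwgE)
amlZ is most strongly upregulated.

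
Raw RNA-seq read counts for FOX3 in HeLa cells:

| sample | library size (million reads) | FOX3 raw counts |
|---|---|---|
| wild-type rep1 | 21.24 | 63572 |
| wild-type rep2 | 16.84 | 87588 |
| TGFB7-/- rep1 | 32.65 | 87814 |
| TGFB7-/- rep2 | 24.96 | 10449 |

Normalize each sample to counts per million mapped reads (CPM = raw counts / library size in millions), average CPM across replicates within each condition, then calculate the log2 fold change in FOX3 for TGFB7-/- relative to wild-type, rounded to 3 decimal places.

CPM(wild-type rep1) = 63572 / 21.24 = 2993.0320
CPM(wild-type rep2) = 87588 / 16.84 = 5201.1876
CPM(TGFB7-/- rep1) = 87814 / 32.65 = 2689.5559
CPM(TGFB7-/- rep2) = 10449 / 24.96 = 418.6298
mean CPM(wild-type) = 4097.1098; mean CPM(TGFB7-/-) = 1554.0929
Fold change = 1554.0929 / 4097.1098 = 0.37931
log2(0.37931) = -1.3985

-1.399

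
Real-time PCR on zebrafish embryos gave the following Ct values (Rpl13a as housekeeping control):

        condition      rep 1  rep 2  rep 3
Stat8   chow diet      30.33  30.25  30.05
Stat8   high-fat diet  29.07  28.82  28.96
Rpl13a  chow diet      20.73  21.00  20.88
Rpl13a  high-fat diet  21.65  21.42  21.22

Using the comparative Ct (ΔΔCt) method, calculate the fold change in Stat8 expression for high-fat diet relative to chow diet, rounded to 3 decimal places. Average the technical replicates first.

Mean Ct: Stat8 chow diet 30.210; Stat8 high-fat diet 28.950; Rpl13a chow diet 20.870; Rpl13a high-fat diet 21.430
ΔCt(chow diet) = 30.210 − 20.870 = 9.340
ΔCt(high-fat diet) = 28.950 − 21.430 = 7.520
ΔΔCt = 7.520 − 9.340 = -1.820
Fold change = 2^(−(-1.820)) = 2^1.820 = 3.5308

3.531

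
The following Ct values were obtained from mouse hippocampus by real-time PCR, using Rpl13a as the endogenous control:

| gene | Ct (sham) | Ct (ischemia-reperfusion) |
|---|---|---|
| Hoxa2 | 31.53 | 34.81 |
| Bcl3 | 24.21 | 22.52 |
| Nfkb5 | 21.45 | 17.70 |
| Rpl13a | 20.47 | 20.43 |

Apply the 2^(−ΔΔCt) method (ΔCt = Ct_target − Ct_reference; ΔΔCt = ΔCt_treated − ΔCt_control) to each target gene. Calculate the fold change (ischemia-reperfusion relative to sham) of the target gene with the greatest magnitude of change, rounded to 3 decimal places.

13.086

Hoxa2: ΔΔCt = (34.81−20.43) − (31.53−20.47) = 14.38 − 11.06 = 3.32; fold change = 2^-3.32 = 0.100
Bcl3: ΔΔCt = (22.52−20.43) − (24.21−20.47) = 2.09 − 3.74 = -1.65; fold change = 2^1.65 = 3.138
Nfkb5: ΔΔCt = (17.70−20.43) − (21.45−20.47) = -2.73 − 0.98 = -3.71; fold change = 2^3.71 = 13.086
Nfkb5 has the largest |ΔΔCt| = 3.71.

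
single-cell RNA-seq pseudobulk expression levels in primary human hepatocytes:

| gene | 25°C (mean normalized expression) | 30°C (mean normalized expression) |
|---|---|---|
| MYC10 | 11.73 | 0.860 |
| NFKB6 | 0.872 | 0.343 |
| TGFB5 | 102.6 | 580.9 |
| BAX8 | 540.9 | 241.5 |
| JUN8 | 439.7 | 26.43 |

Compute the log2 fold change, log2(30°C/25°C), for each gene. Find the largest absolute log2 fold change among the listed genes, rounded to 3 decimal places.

4.056

log2(0.860/11.73) = -3.770  (MYC10)
log2(0.343/0.872) = -1.346  (NFKB6)
log2(580.9/102.6) = 2.501  (TGFB5)
log2(241.5/540.9) = -1.163  (BAX8)
log2(26.43/439.7) = -4.056  (JUN8)
The largest magnitude belongs to JUN8.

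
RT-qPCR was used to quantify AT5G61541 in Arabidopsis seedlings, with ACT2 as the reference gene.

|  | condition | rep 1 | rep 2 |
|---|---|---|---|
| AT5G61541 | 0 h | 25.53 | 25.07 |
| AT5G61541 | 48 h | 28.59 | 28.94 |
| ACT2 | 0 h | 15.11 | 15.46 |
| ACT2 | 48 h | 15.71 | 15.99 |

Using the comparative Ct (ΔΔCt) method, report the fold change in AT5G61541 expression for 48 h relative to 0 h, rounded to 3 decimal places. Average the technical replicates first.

Mean Ct: AT5G61541 0 h 25.300; AT5G61541 48 h 28.765; ACT2 0 h 15.285; ACT2 48 h 15.850
ΔCt(0 h) = 25.300 − 15.285 = 10.015
ΔCt(48 h) = 28.765 − 15.850 = 12.915
ΔΔCt = 12.915 − 10.015 = 2.900
Fold change = 2^(−2.900) = 0.1340

0.134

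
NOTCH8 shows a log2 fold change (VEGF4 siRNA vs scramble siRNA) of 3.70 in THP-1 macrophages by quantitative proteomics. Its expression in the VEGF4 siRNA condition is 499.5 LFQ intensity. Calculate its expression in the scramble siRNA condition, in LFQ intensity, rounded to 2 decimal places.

Fold change = 2^(3.70) = 12.9960
scramble siRNA expression = 499.5 / 12.9960 = 38.43

38.43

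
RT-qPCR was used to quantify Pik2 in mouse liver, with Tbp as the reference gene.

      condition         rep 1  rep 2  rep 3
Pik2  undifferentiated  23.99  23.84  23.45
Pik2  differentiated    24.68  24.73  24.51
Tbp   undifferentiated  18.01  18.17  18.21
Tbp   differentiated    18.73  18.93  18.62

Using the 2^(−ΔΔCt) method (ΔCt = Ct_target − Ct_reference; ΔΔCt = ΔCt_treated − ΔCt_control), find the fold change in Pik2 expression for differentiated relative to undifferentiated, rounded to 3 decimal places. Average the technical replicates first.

0.841

Mean Ct: Pik2 undifferentiated 23.760; Pik2 differentiated 24.640; Tbp undifferentiated 18.130; Tbp differentiated 18.760
ΔCt(undifferentiated) = 23.760 − 18.130 = 5.630
ΔCt(differentiated) = 24.640 − 18.760 = 5.880
ΔΔCt = 5.880 − 5.630 = 0.250
Fold change = 2^(−0.250) = 0.8409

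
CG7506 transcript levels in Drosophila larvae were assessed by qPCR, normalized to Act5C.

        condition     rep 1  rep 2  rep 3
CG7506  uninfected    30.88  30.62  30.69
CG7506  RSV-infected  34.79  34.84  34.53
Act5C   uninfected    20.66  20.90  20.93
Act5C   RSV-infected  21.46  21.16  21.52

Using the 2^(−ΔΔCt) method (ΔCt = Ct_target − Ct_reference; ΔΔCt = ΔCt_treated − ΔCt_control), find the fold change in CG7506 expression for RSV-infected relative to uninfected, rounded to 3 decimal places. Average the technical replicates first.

Mean Ct: CG7506 uninfected 30.730; CG7506 RSV-infected 34.720; Act5C uninfected 20.830; Act5C RSV-infected 21.380
ΔCt(uninfected) = 30.730 − 20.830 = 9.900
ΔCt(RSV-infected) = 34.720 − 21.380 = 13.340
ΔΔCt = 13.340 − 9.900 = 3.440
Fold change = 2^(−3.440) = 0.0921

0.092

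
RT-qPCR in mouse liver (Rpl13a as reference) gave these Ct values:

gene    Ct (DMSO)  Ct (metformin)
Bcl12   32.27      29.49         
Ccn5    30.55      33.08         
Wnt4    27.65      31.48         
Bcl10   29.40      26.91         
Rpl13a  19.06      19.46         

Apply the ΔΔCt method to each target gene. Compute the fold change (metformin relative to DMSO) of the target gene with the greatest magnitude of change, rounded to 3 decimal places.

Bcl12: ΔΔCt = (29.49−19.46) − (32.27−19.06) = 10.03 − 13.21 = -3.18; fold change = 2^3.18 = 9.063
Ccn5: ΔΔCt = (33.08−19.46) − (30.55−19.06) = 13.62 − 11.49 = 2.13; fold change = 2^-2.13 = 0.228
Wnt4: ΔΔCt = (31.48−19.46) − (27.65−19.06) = 12.02 − 8.59 = 3.43; fold change = 2^-3.43 = 0.093
Bcl10: ΔΔCt = (26.91−19.46) − (29.40−19.06) = 7.45 − 10.34 = -2.89; fold change = 2^2.89 = 7.413
Wnt4 has the largest |ΔΔCt| = 3.43.

0.093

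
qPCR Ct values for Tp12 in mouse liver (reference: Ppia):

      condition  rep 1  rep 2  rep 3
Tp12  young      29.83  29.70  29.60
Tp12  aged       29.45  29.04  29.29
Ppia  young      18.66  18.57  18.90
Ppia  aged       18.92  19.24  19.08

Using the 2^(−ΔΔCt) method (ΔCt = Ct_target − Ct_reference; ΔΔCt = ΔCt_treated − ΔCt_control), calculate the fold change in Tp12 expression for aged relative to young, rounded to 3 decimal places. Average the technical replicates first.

Mean Ct: Tp12 young 29.710; Tp12 aged 29.260; Ppia young 18.710; Ppia aged 19.080
ΔCt(young) = 29.710 − 18.710 = 11.000
ΔCt(aged) = 29.260 − 19.080 = 10.180
ΔΔCt = 10.180 − 11.000 = -0.820
Fold change = 2^(−(-0.820)) = 2^0.820 = 1.7654

1.765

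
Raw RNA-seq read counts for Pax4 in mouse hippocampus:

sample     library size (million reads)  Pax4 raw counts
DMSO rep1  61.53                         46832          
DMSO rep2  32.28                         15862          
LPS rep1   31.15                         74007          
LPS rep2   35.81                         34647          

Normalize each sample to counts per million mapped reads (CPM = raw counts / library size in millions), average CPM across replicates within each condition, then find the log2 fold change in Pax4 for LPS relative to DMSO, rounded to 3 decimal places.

CPM(DMSO rep1) = 46832 / 61.53 = 761.1247
CPM(DMSO rep2) = 15862 / 32.28 = 491.3879
CPM(LPS rep1) = 74007 / 31.15 = 2375.8266
CPM(LPS rep2) = 34647 / 35.81 = 967.5230
mean CPM(DMSO) = 626.2563; mean CPM(LPS) = 1671.6748
Fold change = 1671.6748 / 626.2563 = 2.66931
log2(2.66931) = 1.4165

1.416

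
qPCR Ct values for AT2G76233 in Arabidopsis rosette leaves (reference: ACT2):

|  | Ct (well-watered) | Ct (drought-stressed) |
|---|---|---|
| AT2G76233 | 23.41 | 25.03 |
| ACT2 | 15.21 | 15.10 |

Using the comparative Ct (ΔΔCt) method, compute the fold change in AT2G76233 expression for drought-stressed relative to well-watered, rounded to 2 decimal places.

ΔCt(well-watered) = 23.410 − 15.210 = 8.200
ΔCt(drought-stressed) = 25.030 − 15.100 = 9.930
ΔΔCt = 9.930 − 8.200 = 1.730
Fold change = 2^(−1.730) = 0.301

0.30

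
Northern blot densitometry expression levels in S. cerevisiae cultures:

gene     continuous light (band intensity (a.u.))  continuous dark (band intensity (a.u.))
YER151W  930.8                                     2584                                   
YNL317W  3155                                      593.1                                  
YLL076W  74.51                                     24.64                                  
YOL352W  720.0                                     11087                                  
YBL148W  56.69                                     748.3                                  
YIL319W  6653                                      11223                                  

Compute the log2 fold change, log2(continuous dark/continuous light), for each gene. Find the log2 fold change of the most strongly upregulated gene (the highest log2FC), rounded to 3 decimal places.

3.945

log2(2584/930.8) = 1.473  (YER151W)
log2(593.1/3155) = -2.411  (YNL317W)
log2(24.64/74.51) = -1.596  (YLL076W)
log2(11087/720.0) = 3.945  (YOL352W)
log2(748.3/56.69) = 3.722  (YBL148W)
log2(11223/6653) = 0.754  (YIL319W)
YOL352W is most strongly upregulated.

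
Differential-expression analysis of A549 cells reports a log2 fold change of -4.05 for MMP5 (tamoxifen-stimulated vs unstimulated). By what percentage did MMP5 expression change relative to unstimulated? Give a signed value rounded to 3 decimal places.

Fold change = 2^(-4.05) = 0.0604
Percent change = (FC − 1) × 100% = (0.0604 − 1) × 100 = -93.963%

-93.963%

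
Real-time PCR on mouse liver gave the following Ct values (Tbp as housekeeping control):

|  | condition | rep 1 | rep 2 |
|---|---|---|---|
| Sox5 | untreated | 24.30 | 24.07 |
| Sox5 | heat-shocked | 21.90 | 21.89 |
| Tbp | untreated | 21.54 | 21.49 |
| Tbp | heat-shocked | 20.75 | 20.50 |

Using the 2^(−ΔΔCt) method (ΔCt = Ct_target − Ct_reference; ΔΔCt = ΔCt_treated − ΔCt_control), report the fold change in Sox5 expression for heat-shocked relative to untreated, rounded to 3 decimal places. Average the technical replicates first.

2.639

Mean Ct: Sox5 untreated 24.185; Sox5 heat-shocked 21.895; Tbp untreated 21.515; Tbp heat-shocked 20.625
ΔCt(untreated) = 24.185 − 21.515 = 2.670
ΔCt(heat-shocked) = 21.895 − 20.625 = 1.270
ΔΔCt = 1.270 − 2.670 = -1.400
Fold change = 2^(−(-1.400)) = 2^1.400 = 2.6390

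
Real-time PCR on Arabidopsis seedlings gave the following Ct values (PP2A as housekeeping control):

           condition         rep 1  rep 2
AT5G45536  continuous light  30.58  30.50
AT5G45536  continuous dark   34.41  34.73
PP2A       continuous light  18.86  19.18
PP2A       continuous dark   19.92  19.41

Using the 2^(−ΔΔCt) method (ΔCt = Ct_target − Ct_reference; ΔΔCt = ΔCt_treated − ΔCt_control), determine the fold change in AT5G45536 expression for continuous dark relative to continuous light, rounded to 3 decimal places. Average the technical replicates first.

0.096

Mean Ct: AT5G45536 continuous light 30.540; AT5G45536 continuous dark 34.570; PP2A continuous light 19.020; PP2A continuous dark 19.665
ΔCt(continuous light) = 30.540 − 19.020 = 11.520
ΔCt(continuous dark) = 34.570 − 19.665 = 14.905
ΔΔCt = 14.905 − 11.520 = 3.385
Fold change = 2^(−3.385) = 0.0957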